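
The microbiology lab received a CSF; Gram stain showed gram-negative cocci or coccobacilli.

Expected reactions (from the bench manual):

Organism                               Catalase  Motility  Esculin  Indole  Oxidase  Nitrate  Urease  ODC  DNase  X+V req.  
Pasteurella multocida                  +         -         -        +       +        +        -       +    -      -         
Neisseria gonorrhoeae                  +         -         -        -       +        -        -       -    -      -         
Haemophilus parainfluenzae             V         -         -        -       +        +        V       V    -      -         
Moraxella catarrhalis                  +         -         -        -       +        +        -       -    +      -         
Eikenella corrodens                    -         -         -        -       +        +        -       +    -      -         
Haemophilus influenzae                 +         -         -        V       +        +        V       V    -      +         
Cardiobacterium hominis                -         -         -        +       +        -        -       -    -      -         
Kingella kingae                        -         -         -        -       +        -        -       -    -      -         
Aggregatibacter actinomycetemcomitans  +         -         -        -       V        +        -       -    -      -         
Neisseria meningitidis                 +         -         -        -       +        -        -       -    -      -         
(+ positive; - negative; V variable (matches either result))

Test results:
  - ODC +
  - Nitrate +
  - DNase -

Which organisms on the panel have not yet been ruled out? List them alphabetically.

Nitrate +: excludes Neisseria gonorrhoeae, Cardiobacterium hominis, Kingella kingae, Neisseria meningitidis — 6 left.
DNase -: excludes Moraxella catarrhalis — 5 left.
ODC +: excludes Aggregatibacter actinomycetemcomitans — 4 left.

Eikenella corrodens, Haemophilus influenzae, Haemophilus parainfluenzae, Pasteurella multocida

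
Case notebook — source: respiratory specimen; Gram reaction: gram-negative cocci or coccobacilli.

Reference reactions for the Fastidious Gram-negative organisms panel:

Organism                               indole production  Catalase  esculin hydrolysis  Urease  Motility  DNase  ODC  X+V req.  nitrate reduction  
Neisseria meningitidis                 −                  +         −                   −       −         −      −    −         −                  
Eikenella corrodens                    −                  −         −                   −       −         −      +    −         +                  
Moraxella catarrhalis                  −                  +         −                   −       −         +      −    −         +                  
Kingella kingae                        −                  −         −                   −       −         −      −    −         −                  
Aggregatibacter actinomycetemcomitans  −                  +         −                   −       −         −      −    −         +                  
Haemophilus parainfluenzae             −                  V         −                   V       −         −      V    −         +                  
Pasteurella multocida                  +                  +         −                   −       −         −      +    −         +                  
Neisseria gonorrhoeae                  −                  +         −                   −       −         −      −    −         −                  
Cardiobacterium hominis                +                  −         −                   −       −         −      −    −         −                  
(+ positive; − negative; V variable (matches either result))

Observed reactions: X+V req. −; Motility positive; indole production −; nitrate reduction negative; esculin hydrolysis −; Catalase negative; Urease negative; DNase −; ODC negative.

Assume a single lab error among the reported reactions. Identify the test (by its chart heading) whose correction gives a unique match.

Motility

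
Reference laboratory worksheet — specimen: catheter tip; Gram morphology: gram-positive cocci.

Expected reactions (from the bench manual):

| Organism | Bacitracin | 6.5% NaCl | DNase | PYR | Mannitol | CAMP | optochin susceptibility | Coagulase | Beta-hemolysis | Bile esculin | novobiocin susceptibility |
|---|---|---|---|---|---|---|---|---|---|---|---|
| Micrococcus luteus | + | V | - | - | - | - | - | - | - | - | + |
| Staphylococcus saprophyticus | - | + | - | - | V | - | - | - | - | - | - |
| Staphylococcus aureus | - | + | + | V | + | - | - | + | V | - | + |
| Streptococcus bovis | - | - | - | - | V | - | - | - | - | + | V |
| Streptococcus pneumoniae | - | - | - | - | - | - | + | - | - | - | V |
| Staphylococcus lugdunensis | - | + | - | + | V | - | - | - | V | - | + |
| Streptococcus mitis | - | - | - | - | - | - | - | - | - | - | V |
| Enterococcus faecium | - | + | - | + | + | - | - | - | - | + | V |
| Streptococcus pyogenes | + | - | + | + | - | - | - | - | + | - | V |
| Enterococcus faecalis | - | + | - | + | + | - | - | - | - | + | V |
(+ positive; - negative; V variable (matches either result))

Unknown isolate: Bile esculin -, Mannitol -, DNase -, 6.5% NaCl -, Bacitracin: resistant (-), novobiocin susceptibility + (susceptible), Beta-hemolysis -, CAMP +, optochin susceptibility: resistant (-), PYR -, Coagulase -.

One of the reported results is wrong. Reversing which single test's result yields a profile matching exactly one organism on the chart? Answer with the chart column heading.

As reported, no row in the chart matches all 11 reactions.
Reversing Mannitol → still no organism matches.
Reversing optochin susceptibility → still no organism matches.
Reversing Bacitracin → still no organism matches.
Reversing Bile esculin → still no organism matches.
Reversing novobiocin susceptibility → still no organism matches.
Reversing 6.5% NaCl → still no organism matches.
Reversing Coagulase → still no organism matches.
Reversing DNase → still no organism matches.
Reversing CAMP (to -) → unique match: Streptococcus mitis.
Reversing PYR → still no organism matches.
Reversing Beta-hemolysis → still no organism matches.

CAMP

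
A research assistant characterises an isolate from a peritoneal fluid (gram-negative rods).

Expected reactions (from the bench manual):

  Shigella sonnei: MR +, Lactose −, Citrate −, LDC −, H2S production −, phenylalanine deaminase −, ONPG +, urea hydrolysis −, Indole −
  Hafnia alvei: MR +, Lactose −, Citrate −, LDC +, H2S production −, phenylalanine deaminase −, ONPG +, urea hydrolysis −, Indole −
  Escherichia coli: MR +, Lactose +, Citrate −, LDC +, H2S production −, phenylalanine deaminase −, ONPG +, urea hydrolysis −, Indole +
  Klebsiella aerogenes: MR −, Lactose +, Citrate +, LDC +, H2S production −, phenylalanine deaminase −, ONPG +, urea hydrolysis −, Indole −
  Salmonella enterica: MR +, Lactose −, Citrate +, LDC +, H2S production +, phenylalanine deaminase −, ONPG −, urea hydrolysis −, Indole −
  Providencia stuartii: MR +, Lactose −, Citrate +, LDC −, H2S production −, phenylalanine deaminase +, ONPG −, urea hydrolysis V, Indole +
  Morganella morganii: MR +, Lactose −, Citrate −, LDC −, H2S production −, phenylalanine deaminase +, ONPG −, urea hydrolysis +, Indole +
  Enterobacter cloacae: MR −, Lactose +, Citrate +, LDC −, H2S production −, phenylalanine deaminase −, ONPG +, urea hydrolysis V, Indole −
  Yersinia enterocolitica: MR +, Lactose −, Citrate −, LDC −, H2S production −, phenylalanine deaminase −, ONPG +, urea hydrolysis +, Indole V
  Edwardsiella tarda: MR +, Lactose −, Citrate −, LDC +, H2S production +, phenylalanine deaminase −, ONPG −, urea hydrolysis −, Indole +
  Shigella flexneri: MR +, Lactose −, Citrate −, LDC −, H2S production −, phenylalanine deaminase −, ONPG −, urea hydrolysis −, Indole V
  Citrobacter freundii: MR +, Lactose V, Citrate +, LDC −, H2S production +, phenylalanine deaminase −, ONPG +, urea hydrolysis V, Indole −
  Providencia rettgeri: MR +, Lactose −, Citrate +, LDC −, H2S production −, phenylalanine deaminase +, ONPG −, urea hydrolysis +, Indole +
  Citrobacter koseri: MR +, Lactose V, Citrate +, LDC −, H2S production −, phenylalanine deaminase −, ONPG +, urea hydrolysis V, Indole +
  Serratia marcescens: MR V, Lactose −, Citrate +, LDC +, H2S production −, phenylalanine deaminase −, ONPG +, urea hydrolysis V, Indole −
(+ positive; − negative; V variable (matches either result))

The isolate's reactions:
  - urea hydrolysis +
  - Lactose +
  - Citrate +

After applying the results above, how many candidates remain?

Lactose +: excludes 10 organisms — 5 left.
Citrate +: excludes Escherichia coli — 4 left.
urea hydrolysis +: excludes Klebsiella aerogenes — 3 left.
Still consistent: Citrobacter freundii, Citrobacter koseri, Enterobacter cloacae.

3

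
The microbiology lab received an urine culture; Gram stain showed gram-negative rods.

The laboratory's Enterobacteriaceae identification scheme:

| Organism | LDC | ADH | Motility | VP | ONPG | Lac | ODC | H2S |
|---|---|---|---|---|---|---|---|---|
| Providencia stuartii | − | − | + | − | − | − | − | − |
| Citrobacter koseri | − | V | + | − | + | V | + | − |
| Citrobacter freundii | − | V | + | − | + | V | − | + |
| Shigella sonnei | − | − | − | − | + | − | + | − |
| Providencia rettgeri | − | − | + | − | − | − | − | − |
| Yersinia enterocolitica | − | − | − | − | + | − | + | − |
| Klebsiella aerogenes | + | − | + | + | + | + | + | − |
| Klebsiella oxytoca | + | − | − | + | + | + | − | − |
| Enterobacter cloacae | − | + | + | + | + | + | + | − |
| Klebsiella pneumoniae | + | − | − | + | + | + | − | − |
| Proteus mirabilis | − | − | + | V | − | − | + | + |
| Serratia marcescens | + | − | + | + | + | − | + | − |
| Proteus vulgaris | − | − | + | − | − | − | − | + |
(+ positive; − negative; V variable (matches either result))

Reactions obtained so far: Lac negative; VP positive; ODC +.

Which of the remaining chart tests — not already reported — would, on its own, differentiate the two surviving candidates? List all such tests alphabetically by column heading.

H2S, LDC, ONPG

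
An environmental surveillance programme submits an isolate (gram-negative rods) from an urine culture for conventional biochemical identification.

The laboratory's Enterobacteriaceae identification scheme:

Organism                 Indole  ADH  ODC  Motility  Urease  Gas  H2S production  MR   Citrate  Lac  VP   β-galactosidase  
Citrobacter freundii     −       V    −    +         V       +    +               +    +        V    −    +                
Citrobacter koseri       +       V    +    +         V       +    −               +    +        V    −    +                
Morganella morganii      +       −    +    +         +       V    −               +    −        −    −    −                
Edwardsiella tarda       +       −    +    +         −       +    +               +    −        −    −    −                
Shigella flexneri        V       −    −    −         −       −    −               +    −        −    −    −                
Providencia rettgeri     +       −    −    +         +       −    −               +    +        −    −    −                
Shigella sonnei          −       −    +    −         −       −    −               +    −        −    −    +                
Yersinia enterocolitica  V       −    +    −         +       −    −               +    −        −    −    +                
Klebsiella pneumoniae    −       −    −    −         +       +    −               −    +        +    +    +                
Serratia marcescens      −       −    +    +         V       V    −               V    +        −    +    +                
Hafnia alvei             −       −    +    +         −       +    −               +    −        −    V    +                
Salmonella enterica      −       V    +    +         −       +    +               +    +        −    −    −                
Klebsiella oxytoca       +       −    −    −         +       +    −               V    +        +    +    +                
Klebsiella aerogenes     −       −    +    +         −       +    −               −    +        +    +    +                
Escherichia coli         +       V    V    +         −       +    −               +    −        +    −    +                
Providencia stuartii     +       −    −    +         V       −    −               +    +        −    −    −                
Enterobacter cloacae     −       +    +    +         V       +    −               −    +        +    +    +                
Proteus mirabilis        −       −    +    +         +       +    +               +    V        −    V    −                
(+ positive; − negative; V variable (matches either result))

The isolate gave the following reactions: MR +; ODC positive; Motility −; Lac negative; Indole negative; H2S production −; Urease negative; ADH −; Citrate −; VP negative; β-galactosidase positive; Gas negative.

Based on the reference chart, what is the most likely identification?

Indole −: excludes 7 organisms — 11 left.
Urease −: excludes Yersinia enterocolitica, Klebsiella pneumoniae, Proteus mirabilis — 8 left.
Motility −: excludes 6 organisms — 2 left.
Lac −: all 2 remaining candidates are consistent.
Gas −: all 2 remaining candidates are consistent.
H2S production −: all 2 remaining candidates are consistent.
Citrate −: all 2 remaining candidates are consistent.
ADH −: all 2 remaining candidates are consistent.
MR +: all 2 remaining candidates are consistent.
VP −: all 2 remaining candidates are consistent.
β-galactosidase +: excludes Shigella flexneri — 1 left.
ODC +: the one remaining candidate is consistent.

Shigella sonnei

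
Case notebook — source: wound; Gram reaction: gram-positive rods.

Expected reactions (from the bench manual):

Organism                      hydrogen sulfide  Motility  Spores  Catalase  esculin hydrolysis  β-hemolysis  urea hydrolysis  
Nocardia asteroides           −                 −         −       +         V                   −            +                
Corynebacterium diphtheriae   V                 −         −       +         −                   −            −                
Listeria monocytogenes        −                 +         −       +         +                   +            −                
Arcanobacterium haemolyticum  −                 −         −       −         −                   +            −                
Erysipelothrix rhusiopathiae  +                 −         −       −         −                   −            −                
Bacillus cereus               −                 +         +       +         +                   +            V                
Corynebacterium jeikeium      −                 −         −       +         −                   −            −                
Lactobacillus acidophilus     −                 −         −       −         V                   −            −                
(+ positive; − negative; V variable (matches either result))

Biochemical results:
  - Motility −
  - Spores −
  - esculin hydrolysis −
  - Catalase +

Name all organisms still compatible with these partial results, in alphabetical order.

Corynebacterium diphtheriae, Corynebacterium jeikeium, Nocardia asteroides

Spores −: excludes Bacillus cereus — 7 left.
esculin hydrolysis −: excludes Listeria monocytogenes — 6 left.
Motility −: all 6 remaining candidates are consistent.
Catalase +: excludes Arcanobacterium haemolyticum, Erysipelothrix rhusiopathiae, Lactobacillus acidophilus — 3 left.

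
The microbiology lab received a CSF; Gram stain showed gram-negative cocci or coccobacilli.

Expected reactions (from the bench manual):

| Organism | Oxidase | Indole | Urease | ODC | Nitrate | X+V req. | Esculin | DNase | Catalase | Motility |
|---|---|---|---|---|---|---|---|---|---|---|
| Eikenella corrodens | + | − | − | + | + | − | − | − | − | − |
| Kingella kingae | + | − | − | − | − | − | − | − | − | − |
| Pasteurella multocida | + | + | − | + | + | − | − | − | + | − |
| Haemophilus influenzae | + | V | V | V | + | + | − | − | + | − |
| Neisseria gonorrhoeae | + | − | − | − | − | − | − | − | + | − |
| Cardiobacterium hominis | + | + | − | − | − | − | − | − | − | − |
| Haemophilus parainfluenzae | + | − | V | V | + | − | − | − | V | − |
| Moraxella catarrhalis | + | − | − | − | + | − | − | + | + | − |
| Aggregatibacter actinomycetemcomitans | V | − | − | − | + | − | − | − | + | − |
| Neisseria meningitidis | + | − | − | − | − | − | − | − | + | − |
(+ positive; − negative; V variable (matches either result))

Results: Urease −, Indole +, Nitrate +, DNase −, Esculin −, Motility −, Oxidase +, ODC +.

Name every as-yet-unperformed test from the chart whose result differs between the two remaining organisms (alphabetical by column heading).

Esculin −: all 10 remaining candidates are consistent.
Motility −: all 10 remaining candidates are consistent.
ODC +: excludes 6 organisms — 4 left.
Oxidase +: all 4 remaining candidates are consistent.
DNase −: all 4 remaining candidates are consistent.
Urease −: all 4 remaining candidates are consistent.
Nitrate +: all 4 remaining candidates are consistent.
Indole +: excludes Eikenella corrodens, Haemophilus parainfluenzae — 2 left.
Two candidates remain: Haemophilus influenzae and Pasteurella multocida.
  X+V req.: Haemophilus influenzae +, Pasteurella multocida − — discriminates.
  Catalase: + vs + — same for both, does not separate.

X+V req.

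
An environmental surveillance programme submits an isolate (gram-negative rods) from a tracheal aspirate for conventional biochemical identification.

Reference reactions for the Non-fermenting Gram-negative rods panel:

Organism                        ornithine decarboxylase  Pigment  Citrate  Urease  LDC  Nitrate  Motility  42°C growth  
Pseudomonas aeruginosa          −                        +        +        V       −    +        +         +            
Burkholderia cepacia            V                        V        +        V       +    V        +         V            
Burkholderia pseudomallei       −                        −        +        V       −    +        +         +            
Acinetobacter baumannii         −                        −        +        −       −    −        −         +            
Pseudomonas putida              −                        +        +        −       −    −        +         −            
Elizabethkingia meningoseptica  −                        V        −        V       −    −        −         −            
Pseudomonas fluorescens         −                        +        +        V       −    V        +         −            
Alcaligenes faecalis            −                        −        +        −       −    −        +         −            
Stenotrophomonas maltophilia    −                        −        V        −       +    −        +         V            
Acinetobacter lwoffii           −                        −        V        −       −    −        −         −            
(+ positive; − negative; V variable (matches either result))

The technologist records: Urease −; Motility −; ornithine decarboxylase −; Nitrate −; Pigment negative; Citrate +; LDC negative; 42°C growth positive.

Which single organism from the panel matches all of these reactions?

Acinetobacter baumannii

Urease −: all 10 remaining candidates are consistent.
Nitrate −: excludes Pseudomonas aeruginosa, Burkholderia pseudomallei — 8 left.
LDC −: excludes Burkholderia cepacia, Stenotrophomonas maltophilia — 6 left.
42°C growth +: excludes 5 organisms — 1 left.
ornithine decarboxylase −: the one remaining candidate is consistent.
Pigment −: the one remaining candidate is consistent.
Citrate +: the one remaining candidate is consistent.
Motility −: the one remaining candidate is consistent.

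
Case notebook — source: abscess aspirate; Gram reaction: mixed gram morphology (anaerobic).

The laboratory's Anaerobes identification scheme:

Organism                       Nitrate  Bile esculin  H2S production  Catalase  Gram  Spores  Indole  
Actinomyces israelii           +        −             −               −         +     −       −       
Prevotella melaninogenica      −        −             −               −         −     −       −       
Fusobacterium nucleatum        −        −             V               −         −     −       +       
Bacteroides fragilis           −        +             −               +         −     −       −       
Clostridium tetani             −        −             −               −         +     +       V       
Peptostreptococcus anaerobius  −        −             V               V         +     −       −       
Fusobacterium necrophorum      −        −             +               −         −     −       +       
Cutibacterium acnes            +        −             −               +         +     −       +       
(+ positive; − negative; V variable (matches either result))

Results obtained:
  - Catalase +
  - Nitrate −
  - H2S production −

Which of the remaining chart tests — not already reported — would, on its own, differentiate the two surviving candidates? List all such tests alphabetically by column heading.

Bile esculin, Gram

H2S production −: excludes Fusobacterium necrophorum — 7 left.
Nitrate −: excludes Actinomyces israelii, Cutibacterium acnes — 5 left.
Catalase +: excludes Prevotella melaninogenica, Fusobacterium nucleatum, Clostridium tetani — 2 left.
Two candidates remain: Bacteroides fragilis and Peptostreptococcus anaerobius.
  Bile esculin: Bacteroides fragilis +, Peptostreptococcus anaerobius − — discriminates.
  Gram: Bacteroides fragilis −, Peptostreptococcus anaerobius + — discriminates.
  Spores: − vs − — same for both, does not separate.
  Indole: − vs − — same for both, does not separate.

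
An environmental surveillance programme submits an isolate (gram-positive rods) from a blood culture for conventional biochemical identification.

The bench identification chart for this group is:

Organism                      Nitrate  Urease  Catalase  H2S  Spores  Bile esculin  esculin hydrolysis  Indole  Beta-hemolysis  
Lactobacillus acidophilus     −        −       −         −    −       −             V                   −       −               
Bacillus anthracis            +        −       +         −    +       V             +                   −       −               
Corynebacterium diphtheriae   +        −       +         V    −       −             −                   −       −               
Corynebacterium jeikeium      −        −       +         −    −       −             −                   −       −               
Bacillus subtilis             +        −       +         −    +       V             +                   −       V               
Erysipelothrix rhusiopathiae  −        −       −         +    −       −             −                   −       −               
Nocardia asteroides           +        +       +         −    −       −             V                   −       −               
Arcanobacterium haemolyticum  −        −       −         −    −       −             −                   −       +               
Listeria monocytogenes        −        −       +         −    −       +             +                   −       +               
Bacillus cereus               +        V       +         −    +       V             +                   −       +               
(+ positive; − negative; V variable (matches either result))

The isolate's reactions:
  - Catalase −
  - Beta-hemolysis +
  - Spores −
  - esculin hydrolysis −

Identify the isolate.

Arcanobacterium haemolyticum

Beta-hemolysis +: excludes 6 organisms — 4 left.
Spores −: excludes Bacillus subtilis, Bacillus cereus — 2 left.
esculin hydrolysis −: excludes Listeria monocytogenes — 1 left.
Catalase −: the one remaining candidate is consistent.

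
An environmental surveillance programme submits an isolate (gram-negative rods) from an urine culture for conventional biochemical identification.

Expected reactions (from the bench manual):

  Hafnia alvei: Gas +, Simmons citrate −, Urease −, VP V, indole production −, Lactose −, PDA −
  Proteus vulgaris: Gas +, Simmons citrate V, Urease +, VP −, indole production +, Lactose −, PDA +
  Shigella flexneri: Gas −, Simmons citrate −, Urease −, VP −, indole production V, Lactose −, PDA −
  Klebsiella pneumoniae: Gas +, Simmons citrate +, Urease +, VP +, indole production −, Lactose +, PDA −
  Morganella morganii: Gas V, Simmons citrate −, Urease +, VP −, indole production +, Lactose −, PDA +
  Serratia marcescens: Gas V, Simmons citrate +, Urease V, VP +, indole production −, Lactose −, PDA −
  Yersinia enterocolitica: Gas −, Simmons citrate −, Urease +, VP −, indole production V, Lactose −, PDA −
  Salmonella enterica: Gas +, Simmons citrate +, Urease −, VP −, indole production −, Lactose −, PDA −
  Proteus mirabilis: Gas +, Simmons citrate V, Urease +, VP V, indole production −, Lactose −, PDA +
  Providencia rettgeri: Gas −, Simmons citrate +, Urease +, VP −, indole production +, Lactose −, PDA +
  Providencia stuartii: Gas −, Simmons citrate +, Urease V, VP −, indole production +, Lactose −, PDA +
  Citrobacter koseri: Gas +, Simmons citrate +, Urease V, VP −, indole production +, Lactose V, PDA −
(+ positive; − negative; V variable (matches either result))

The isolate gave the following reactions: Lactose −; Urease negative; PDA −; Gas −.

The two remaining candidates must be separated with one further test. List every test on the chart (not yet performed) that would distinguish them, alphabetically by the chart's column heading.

Simmons citrate, VP

Gas −: excludes 6 organisms — 6 left.
Urease −: excludes Morganella morganii, Yersinia enterocolitica, Providencia rettgeri — 3 left.
Lactose −: all 3 remaining candidates are consistent.
PDA −: excludes Providencia stuartii — 2 left.
Two candidates remain: Serratia marcescens and Shigella flexneri.
  Simmons citrate: Serratia marcescens +, Shigella flexneri − — discriminates.
  VP: Serratia marcescens +, Shigella flexneri − — discriminates.
  indole production: − vs V — variable for at least one, does not separate.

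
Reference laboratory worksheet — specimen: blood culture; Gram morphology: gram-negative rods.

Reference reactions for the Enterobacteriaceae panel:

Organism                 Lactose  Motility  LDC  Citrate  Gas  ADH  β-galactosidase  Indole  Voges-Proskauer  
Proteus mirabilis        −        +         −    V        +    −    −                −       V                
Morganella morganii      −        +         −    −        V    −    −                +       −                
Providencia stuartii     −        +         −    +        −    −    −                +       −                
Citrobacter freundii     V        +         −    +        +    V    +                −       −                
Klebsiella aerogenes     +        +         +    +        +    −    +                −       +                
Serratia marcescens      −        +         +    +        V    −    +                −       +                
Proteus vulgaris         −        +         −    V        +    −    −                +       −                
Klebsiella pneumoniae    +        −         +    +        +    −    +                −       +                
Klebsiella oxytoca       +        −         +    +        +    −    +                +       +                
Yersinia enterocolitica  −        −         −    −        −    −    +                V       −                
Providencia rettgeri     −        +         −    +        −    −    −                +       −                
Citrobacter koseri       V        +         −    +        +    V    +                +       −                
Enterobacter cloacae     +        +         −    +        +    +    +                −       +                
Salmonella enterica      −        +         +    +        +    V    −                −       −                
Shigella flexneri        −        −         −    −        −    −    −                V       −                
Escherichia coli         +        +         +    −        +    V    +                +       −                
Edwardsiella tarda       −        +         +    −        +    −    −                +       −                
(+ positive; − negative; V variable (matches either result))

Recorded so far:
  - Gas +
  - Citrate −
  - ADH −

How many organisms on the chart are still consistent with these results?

5

Citrate −: excludes 10 organisms — 7 left.
Gas +: excludes Yersinia enterocolitica, Shigella flexneri — 5 left.
ADH −: all 5 remaining candidates are consistent.
Still consistent: Edwardsiella tarda, Escherichia coli, Morganella morganii, Proteus mirabilis, Proteus vulgaris.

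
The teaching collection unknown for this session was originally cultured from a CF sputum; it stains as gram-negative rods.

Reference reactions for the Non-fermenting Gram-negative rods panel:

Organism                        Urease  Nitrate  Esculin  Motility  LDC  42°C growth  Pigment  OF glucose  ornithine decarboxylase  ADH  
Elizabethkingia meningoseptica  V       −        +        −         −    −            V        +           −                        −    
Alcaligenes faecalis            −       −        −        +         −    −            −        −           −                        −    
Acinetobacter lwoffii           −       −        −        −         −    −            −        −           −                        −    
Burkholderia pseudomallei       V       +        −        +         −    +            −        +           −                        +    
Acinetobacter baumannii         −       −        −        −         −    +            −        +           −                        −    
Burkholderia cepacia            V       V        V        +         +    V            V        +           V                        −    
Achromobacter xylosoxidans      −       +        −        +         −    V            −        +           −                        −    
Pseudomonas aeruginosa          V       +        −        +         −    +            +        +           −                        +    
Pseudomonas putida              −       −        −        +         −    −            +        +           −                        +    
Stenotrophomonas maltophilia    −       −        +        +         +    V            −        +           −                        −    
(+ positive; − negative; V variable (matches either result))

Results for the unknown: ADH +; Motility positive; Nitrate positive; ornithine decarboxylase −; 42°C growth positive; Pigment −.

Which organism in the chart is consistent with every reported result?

Burkholderia pseudomallei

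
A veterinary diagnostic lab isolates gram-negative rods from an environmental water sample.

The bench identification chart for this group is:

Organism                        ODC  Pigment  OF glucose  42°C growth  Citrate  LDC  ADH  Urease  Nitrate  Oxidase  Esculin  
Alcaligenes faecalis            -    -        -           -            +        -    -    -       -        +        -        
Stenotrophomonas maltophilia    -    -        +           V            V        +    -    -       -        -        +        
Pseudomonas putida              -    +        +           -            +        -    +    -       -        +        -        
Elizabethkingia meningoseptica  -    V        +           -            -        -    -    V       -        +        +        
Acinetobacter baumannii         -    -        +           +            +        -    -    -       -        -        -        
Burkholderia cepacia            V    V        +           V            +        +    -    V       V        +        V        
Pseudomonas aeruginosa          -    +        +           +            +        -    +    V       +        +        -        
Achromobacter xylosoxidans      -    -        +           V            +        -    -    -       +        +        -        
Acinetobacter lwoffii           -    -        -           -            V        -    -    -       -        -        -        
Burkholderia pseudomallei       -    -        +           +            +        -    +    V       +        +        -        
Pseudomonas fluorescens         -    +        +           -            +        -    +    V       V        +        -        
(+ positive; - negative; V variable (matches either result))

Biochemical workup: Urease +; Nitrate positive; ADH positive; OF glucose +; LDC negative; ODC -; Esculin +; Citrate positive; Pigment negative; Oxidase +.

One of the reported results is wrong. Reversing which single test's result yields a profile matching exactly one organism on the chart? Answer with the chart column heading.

As reported, no row in the chart matches all 10 reactions.
Reversing Pigment → still no organism matches.
Reversing Nitrate → still no organism matches.
Reversing LDC → still no organism matches.
Reversing ODC → still no organism matches.
Reversing OF glucose → still no organism matches.
Reversing Urease → still no organism matches.
Reversing Esculin (to -) → unique match: Burkholderia pseudomallei.
Reversing Citrate → still no organism matches.
Reversing ADH → still no organism matches.
Reversing Oxidase → still no organism matches.

Esculin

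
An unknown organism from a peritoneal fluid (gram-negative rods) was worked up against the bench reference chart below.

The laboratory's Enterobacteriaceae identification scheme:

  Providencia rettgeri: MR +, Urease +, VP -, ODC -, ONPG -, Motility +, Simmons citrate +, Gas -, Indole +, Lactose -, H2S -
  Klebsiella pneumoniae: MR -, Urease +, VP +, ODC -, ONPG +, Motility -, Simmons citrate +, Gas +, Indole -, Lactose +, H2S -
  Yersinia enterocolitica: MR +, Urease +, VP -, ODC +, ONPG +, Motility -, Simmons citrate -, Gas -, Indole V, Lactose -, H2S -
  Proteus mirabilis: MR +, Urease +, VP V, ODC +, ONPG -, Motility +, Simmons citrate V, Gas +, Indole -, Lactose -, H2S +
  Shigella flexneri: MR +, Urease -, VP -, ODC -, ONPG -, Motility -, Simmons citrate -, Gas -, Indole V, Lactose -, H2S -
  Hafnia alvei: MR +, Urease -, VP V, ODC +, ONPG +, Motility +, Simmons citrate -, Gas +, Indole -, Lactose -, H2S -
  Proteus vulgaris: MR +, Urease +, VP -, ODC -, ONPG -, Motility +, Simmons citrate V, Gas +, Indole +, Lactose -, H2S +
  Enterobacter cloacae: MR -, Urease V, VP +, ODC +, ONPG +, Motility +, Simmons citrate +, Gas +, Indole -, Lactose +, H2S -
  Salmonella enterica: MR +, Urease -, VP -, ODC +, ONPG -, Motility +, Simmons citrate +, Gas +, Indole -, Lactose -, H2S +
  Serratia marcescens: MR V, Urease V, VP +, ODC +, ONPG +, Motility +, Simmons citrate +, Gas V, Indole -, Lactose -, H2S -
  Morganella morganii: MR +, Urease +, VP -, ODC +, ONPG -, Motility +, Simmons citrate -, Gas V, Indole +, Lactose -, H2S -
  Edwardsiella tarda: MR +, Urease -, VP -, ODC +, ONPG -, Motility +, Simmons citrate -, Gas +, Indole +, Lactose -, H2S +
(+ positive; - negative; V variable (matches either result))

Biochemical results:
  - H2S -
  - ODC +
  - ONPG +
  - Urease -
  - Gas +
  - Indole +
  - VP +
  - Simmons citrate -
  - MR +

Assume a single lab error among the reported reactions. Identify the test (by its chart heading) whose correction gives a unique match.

As reported, no row in the chart matches all 9 reactions.
Reversing Gas → still no organism matches.
Reversing ODC → still no organism matches.
Reversing ONPG → still no organism matches.
Reversing H2S → still no organism matches.
Reversing Simmons citrate → still no organism matches.
Reversing VP → still no organism matches.
Reversing Urease → still no organism matches.
Reversing MR → still no organism matches.
Reversing Indole (to -) → unique match: Hafnia alvei.

Indole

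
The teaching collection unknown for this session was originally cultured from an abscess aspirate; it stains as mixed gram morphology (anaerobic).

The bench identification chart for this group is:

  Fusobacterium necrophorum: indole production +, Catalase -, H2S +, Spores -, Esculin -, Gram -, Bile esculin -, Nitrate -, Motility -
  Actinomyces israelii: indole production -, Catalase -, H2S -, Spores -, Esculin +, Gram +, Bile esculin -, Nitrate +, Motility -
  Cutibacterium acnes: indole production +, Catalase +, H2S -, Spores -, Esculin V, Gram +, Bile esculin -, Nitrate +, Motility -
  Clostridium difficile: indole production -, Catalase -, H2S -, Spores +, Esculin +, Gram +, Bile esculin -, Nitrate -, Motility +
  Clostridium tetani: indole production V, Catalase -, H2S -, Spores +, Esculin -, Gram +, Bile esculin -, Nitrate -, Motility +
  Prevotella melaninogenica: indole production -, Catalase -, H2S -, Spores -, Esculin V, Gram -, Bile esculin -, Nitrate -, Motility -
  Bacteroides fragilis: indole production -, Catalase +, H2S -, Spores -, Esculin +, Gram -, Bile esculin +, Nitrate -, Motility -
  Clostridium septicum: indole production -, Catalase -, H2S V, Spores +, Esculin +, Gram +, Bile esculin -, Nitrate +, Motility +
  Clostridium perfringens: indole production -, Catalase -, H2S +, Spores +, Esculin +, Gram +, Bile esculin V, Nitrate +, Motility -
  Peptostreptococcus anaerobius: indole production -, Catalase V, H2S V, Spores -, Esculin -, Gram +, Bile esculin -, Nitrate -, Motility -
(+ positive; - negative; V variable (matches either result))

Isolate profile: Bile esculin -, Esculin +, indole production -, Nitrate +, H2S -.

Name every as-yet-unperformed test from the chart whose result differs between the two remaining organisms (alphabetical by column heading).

Nitrate +: excludes 6 organisms — 4 left.
Bile esculin -: all 4 remaining candidates are consistent.
indole production -: excludes Cutibacterium acnes — 3 left.
Esculin +: all 3 remaining candidates are consistent.
H2S -: excludes Clostridium perfringens — 2 left.
Two candidates remain: Actinomyces israelii and Clostridium septicum.
  Catalase: - vs - — same for both, does not separate.
  Spores: Actinomyces israelii -, Clostridium septicum + — discriminates.
  Gram: + vs + — same for both, does not separate.
  Motility: Actinomyces israelii -, Clostridium septicum + — discriminates.

Motility, Spores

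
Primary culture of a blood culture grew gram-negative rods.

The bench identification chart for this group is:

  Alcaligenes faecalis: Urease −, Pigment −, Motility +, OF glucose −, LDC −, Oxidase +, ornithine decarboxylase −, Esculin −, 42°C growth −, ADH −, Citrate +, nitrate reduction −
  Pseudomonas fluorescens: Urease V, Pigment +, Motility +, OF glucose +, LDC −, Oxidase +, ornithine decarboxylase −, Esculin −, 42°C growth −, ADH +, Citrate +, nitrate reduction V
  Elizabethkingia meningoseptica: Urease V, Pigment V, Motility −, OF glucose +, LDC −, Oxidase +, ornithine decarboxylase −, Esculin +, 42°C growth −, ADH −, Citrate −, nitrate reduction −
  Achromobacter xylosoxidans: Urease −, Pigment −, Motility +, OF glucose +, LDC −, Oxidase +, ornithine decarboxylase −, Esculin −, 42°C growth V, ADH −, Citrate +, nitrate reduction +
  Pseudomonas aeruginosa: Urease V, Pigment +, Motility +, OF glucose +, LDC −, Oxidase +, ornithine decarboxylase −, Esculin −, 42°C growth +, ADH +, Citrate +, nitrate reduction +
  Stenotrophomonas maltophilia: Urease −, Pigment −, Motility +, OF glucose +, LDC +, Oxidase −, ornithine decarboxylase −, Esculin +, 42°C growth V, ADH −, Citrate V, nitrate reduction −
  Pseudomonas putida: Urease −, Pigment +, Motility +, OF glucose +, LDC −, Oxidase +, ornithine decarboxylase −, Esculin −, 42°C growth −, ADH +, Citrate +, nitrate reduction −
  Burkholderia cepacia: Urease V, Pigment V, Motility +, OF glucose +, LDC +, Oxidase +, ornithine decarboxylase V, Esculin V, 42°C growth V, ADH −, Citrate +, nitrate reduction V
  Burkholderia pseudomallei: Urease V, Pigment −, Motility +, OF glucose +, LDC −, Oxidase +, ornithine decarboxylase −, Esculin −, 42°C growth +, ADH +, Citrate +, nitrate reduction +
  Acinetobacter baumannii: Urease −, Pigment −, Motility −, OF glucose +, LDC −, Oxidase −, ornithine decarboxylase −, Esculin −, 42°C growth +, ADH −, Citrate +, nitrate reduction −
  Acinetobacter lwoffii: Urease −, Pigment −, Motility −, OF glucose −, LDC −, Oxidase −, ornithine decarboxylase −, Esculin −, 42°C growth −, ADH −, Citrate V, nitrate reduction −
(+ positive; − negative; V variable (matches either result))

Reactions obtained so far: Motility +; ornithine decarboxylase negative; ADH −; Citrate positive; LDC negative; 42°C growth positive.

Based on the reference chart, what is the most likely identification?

Achromobacter xylosoxidans

LDC −: excludes Stenotrophomonas maltophilia, Burkholderia cepacia — 9 left.
ADH −: excludes Pseudomonas fluorescens, Pseudomonas aeruginosa, Pseudomonas putida, Burkholderia pseudomallei — 5 left.
Motility +: excludes Elizabethkingia meningoseptica, Acinetobacter baumannii, Acinetobacter lwoffii — 2 left.
ornithine decarboxylase −: all 2 remaining candidates are consistent.
42°C growth +: excludes Alcaligenes faecalis — 1 left.
Citrate +: the one remaining candidate is consistent.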